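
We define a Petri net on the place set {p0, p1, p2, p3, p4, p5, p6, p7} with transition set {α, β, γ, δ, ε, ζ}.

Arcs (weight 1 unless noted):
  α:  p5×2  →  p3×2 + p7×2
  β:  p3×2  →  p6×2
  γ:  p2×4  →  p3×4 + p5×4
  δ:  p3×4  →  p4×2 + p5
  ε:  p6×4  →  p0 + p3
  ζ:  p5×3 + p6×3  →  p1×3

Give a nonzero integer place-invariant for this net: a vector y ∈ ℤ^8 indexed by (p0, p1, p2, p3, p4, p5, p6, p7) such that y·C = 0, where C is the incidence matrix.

Incidence matrix C (rows=places, cols=transitions):
        α    β    γ    δ    ε    ζ
   p0   0    0    0    0    1    0
   p1   0    0    0    0    0    3
   p2   0    0   -4    0    0    0
   p3   2   -2    4   -4    1    0
   p4   0    0    0    2    0    0
   p5  -2    0    4    1    0   -3
   p6   0    2    0    0   -4   -3
   p7   2    0    0    0    0    0

Candidate y = [6, 4, 4, 2, 3, 2, 2, 0]; check y·C column-wise:
  col α: 6·0 + 4·0 + 4·0 + 2·2 + 3·0 + 2·-2 + 2·0 + 0·2 = 0
  col β: 6·0 + 4·0 + 4·0 + 2·-2 + 3·0 + 2·0 + 2·2 = 0
  col γ: 6·0 + 4·0 + 4·-4 + 2·4 + 3·0 + 2·4 + 2·0 = 0
  col δ: 6·0 + 4·0 + 4·0 + 2·-4 + 3·2 + 2·1 + 2·0 = 0
  col ε: 6·1 + 4·0 + 4·0 + 2·1 + 3·0 + 2·0 + 2·-4 = 0
  col ζ: 6·0 + 4·3 + 4·0 + 2·0 + 3·0 + 2·-3 + 2·-3 = 0

y = (p0:6, p1:4, p2:4, p3:2, p4:3, p5:2, p6:2, p7:0)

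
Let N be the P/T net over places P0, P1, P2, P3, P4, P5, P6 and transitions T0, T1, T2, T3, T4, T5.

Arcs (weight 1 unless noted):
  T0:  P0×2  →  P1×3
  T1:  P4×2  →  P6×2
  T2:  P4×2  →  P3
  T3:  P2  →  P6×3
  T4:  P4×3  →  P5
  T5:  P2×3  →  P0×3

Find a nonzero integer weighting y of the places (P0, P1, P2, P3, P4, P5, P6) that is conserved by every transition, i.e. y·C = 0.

y = (P0:3, P1:2, P2:3, P3:2, P4:1, P5:3, P6:1)

Incidence matrix C (rows=places, cols=transitions):
       T0   T1   T2   T3   T4   T5
   P0  -2    0    0    0    0    3
   P1   3    0    0    0    0    0
   P2   0    0    0   -1    0   -3
   P3   0    0    1    0    0    0
   P4   0   -2   -2    0   -3    0
   P5   0    0    0    0    1    0
   P6   0    2    0    3    0    0

Candidate y = [3, 2, 3, 2, 1, 3, 1]; check y·C column-wise:
  col T0: 3·-2 + 2·3 + 3·0 + 2·0 + 1·0 + 3·0 + 1·0 = 0
  col T1: 3·0 + 2·0 + 3·0 + 2·0 + 1·-2 + 3·0 + 1·2 = 0
  col T2: 3·0 + 2·0 + 3·0 + 2·1 + 1·-2 + 3·0 + 1·0 = 0
  col T3: 3·0 + 2·0 + 3·-1 + 2·0 + 1·0 + 3·0 + 1·3 = 0
  col T4: 3·0 + 2·0 + 3·0 + 2·0 + 1·-3 + 3·1 + 1·0 = 0
  col T5: 3·3 + 2·0 + 3·-3 + 2·0 + 1·0 + 3·0 + 1·0 = 0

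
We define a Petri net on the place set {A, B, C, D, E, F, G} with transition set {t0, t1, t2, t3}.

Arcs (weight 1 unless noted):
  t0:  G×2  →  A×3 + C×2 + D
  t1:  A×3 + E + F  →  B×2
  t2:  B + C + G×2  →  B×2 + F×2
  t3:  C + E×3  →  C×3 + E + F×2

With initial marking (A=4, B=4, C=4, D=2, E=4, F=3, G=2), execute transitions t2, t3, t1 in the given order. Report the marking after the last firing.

(A=1, B=7, C=5, D=2, E=1, F=6, G=0)

step 1: fire t2:  (A=4, B=4, C=4, D=2, E=4, F=3, G=2) → (A=4, B=5, C=3, D=2, E=4, F=5, G=0)
step 2: fire t3:  (A=4, B=5, C=3, D=2, E=4, F=5, G=0) → (A=4, B=5, C=5, D=2, E=2, F=7, G=0)
step 3: fire t1:  (A=4, B=5, C=5, D=2, E=2, F=7, G=0) → (A=1, B=7, C=5, D=2, E=1, F=6, G=0)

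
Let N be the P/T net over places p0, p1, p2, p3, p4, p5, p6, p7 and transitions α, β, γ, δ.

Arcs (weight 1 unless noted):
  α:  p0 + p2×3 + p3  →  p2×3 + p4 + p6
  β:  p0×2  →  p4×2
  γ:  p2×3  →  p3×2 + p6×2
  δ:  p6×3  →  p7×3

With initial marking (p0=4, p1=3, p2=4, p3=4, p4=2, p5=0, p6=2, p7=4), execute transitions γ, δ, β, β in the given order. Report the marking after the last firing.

(p0=0, p1=3, p2=1, p3=6, p4=6, p5=0, p6=1, p7=7)

step 1: fire γ:  (p0=4, p1=3, p2=4, p3=4, p4=2, p5=0, p6=2, p7=4) → (p0=4, p1=3, p2=1, p3=6, p4=2, p5=0, p6=4, p7=4)
step 2: fire δ:  (p0=4, p1=3, p2=1, p3=6, p4=2, p5=0, p6=4, p7=4) → (p0=4, p1=3, p2=1, p3=6, p4=2, p5=0, p6=1, p7=7)
step 3: fire β:  (p0=4, p1=3, p2=1, p3=6, p4=2, p5=0, p6=1, p7=7) → (p0=2, p1=3, p2=1, p3=6, p4=4, p5=0, p6=1, p7=7)
step 4: fire β:  (p0=2, p1=3, p2=1, p3=6, p4=4, p5=0, p6=1, p7=7) → (p0=0, p1=3, p2=1, p3=6, p4=6, p5=0, p6=1, p7=7)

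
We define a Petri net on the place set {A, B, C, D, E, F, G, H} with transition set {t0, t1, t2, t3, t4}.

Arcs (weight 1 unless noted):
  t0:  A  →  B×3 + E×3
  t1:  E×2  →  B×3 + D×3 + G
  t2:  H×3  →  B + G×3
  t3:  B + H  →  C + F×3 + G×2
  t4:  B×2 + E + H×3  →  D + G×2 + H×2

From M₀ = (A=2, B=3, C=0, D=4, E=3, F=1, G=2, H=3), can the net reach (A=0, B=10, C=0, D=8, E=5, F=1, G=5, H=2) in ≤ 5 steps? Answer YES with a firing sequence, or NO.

depth 0: 1 marking
depth 1: 6 markings reached so far
depth 2: 16 markings reached so far
depth 3: 29 markings reached so far
depth 4: 45 markings reached so far
depth 5: 59 markings reached so far
target is not among the 59 markings reachable within 5 steps

NO — not reachable within 5 firings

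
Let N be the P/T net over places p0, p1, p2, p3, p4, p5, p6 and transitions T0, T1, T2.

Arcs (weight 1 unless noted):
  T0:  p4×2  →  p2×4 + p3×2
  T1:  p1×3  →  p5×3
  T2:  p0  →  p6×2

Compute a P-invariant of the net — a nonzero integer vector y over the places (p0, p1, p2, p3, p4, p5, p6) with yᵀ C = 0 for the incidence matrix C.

Incidence matrix C (rows=places, cols=transitions):
       T0   T1   T2
   p0   0    0   -1
   p1   0   -3    0
   p2   4    0    0
   p3   2    0    0
   p4  -2    0    0
   p5   0    3    0
   p6   0    0    2

Candidate y = [0, 0, 1, -2, 0, 0, 0]; check y·C column-wise:
  col T0: 1·4 + -2·2 + 0·-2 = 0
  col T1: 0·-3 + 1·0 + -2·0 + 0·3 = 0
  col T2: 0·-1 + 1·0 + -2·0 + 0·2 = 0

y = (p0:0, p1:0, p2:1, p3:-2, p4:0, p5:0, p6:0)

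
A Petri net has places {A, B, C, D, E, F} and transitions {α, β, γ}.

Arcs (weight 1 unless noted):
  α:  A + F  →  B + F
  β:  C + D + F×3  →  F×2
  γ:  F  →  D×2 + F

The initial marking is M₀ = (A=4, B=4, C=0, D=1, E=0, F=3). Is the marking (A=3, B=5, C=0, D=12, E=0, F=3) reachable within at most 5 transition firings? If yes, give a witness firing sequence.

depth 0: 1 marking
depth 1: 3 markings reached so far
depth 2: 6 markings reached so far
depth 3: 10 markings reached so far
depth 4: 15 markings reached so far
depth 5: 20 markings reached so far
target is not among the 20 markings reachable within 5 steps

NO — not reachable within 5 firings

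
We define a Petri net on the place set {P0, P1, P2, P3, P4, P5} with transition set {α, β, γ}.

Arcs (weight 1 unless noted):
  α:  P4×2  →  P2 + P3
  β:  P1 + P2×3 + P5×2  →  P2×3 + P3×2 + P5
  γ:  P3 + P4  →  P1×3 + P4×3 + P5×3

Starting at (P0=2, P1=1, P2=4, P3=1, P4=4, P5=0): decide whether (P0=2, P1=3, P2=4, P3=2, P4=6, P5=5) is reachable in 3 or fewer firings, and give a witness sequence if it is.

NO — not reachable within 3 firings

depth 0: 1 marking
depth 1: 3 markings reached so far
depth 2: 6 markings reached so far
depth 3: 11 markings reached so far
target is not among the 11 markings reachable within 3 steps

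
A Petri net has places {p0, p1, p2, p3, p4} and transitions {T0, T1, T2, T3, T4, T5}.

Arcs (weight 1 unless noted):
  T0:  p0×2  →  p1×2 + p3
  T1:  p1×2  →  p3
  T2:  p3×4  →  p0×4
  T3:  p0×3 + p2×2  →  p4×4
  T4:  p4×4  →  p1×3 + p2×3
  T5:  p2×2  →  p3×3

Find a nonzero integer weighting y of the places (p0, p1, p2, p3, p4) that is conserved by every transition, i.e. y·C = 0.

Incidence matrix C (rows=places, cols=transitions):
       T0   T1   T2   T3   T4   T5
   p0  -2    0    4   -3    0    0
   p1   2   -2    0    0    3    0
   p2   0    0    0   -2    3   -2
   p3   1    1   -4    0    0    3
   p4   0    0    0    4   -4    0

Candidate y = [2, 1, 3, 2, 3]; check y·C column-wise:
  col T0: 2·-2 + 1·2 + 3·0 + 2·1 + 3·0 = 0
  col T1: 2·0 + 1·-2 + 3·0 + 2·1 + 3·0 = 0
  col T2: 2·4 + 1·0 + 3·0 + 2·-4 + 3·0 = 0
  col T3: 2·-3 + 1·0 + 3·-2 + 2·0 + 3·4 = 0
  col T4: 2·0 + 1·3 + 3·3 + 2·0 + 3·-4 = 0
  col T5: 2·0 + 1·0 + 3·-2 + 2·3 + 3·0 = 0

y = (p0:2, p1:1, p2:3, p3:2, p4:3)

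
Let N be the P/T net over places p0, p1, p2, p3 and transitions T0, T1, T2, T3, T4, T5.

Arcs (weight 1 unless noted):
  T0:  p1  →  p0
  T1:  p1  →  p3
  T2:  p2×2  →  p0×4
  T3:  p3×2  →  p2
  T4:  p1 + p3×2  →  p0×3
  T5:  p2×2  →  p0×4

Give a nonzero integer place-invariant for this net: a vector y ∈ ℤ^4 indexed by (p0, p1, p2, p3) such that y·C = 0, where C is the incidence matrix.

Incidence matrix C (rows=places, cols=transitions):
       T0   T1   T2   T3   T4   T5
   p0   1    0    4    0    3    4
   p1  -1   -1    0    0   -1    0
   p2   0    0   -2    1    0   -2
   p3   0    1    0   -2   -2    0

Candidate y = [1, 1, 2, 1]; check y·C column-wise:
  col T0: 1·1 + 1·-1 + 2·0 + 1·0 = 0
  col T1: 1·0 + 1·-1 + 2·0 + 1·1 = 0
  col T2: 1·4 + 1·0 + 2·-2 + 1·0 = 0
  col T3: 1·0 + 1·0 + 2·1 + 1·-2 = 0
  col T4: 1·3 + 1·-1 + 2·0 + 1·-2 = 0
  col T5: 1·4 + 1·0 + 2·-2 + 1·0 = 0

y = (p0:1, p1:1, p2:2, p3:1)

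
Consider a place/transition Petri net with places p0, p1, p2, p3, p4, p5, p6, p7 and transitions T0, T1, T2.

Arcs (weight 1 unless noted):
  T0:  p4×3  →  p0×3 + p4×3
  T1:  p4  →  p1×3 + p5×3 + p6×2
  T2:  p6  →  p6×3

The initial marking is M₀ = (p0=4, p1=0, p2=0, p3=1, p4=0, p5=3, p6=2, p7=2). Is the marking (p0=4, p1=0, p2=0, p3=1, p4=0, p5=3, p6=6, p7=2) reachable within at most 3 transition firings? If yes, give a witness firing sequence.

step 1: fire T2:  (p0=4, p1=0, p2=0, p3=1, p4=0, p5=3, p6=2, p7=2) → (p0=4, p1=0, p2=0, p3=1, p4=0, p5=3, p6=4, p7=2)
step 2: fire T2:  (p0=4, p1=0, p2=0, p3=1, p4=0, p5=3, p6=4, p7=2) → (p0=4, p1=0, p2=0, p3=1, p4=0, p5=3, p6=6, p7=2)

YES — reachable via ⟨T2, T2⟩ (2 firings)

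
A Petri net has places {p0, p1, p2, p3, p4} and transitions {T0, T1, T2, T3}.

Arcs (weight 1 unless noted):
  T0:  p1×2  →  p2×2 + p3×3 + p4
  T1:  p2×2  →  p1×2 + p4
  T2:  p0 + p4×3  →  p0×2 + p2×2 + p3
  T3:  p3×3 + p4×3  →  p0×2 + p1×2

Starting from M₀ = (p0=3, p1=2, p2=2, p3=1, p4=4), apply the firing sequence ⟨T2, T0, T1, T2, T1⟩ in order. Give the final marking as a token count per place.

(p0=5, p1=4, p2=4, p3=6, p4=1)

step 1: fire T2:  (p0=3, p1=2, p2=2, p3=1, p4=4) → (p0=4, p1=2, p2=4, p3=2, p4=1)
step 2: fire T0:  (p0=4, p1=2, p2=4, p3=2, p4=1) → (p0=4, p1=0, p2=6, p3=5, p4=2)
step 3: fire T1:  (p0=4, p1=0, p2=6, p3=5, p4=2) → (p0=4, p1=2, p2=4, p3=5, p4=3)
step 4: fire T2:  (p0=4, p1=2, p2=4, p3=5, p4=3) → (p0=5, p1=2, p2=6, p3=6, p4=0)
step 5: fire T1:  (p0=5, p1=2, p2=6, p3=6, p4=0) → (p0=5, p1=4, p2=4, p3=6, p4=1)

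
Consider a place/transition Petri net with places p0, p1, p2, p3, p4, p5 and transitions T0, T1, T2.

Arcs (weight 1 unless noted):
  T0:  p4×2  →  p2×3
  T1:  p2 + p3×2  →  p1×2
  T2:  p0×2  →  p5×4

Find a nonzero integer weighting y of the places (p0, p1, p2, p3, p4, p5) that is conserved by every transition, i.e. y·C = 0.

Incidence matrix C (rows=places, cols=transitions):
       T0   T1   T2
   p0   0    0   -2
   p1   0    2    0
   p2   3   -1    0
   p3   0   -2    0
   p4  -2    0    0
   p5   0    0    4

Candidate y = [0, 1, 0, 1, 0, 0]; check y·C column-wise:
  col T0: 1·0 + 0·3 + 1·0 + 0·-2 = 0
  col T1: 1·2 + 0·-1 + 1·-2 = 0
  col T2: 0·-2 + 1·0 + 1·0 + 0·4 = 0

y = (p0:0, p1:1, p2:0, p3:1, p4:0, p5:0)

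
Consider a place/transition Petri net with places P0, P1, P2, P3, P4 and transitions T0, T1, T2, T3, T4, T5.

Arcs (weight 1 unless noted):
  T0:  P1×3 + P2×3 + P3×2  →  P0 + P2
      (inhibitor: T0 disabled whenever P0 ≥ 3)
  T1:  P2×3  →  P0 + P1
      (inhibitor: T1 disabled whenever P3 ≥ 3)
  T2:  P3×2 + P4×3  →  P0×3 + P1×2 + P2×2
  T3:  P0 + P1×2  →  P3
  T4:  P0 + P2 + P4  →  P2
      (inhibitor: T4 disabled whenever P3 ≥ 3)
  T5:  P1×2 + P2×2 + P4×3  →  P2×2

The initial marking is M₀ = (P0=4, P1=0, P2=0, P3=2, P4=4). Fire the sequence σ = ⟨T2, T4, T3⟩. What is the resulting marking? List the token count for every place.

step 1: fire T2:  (P0=4, P1=0, P2=0, P3=2, P4=4) → (P0=7, P1=2, P2=2, P3=0, P4=1)
step 2: fire T4:  (P0=7, P1=2, P2=2, P3=0, P4=1) → (P0=6, P1=2, P2=2, P3=0, P4=0)
step 3: fire T3:  (P0=6, P1=2, P2=2, P3=0, P4=0) → (P0=5, P1=0, P2=2, P3=1, P4=0)

(P0=5, P1=0, P2=2, P3=1, P4=0)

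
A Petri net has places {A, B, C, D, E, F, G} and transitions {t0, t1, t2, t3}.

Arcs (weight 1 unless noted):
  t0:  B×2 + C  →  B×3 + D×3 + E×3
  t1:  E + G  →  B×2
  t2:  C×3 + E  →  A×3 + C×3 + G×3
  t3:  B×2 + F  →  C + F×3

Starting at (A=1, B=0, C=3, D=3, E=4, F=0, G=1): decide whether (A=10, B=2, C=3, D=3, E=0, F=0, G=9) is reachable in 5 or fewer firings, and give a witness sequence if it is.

step 1: fire t1:  (A=1, B=0, C=3, D=3, E=4, F=0, G=1) → (A=1, B=2, C=3, D=3, E=3, F=0, G=0)
step 2: fire t2:  (A=1, B=2, C=3, D=3, E=3, F=0, G=0) → (A=4, B=2, C=3, D=3, E=2, F=0, G=3)
step 3: fire t2:  (A=4, B=2, C=3, D=3, E=2, F=0, G=3) → (A=7, B=2, C=3, D=3, E=1, F=0, G=6)
step 4: fire t2:  (A=7, B=2, C=3, D=3, E=1, F=0, G=6) → (A=10, B=2, C=3, D=3, E=0, F=0, G=9)

YES — reachable via ⟨t1, t2, t2, t2⟩ (4 firings)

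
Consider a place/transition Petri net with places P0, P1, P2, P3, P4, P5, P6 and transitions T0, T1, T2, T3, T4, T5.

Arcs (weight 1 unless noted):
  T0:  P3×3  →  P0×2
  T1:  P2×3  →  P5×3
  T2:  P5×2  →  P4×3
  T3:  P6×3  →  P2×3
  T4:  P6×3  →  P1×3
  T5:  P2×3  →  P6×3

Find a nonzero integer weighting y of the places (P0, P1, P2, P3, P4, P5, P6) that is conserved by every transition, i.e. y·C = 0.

Incidence matrix C (rows=places, cols=transitions):
       T0   T1   T2   T3   T4   T5
   P0   2    0    0    0    0    0
   P1   0    0    0    0    3    0
   P2   0   -3    0    3    0   -3
   P3  -3    0    0    0    0    0
   P4   0    0    3    0    0    0
   P5   0    3   -2    0    0    0
   P6   0    0    0   -3   -3    3

Candidate y = [3, 0, 0, 2, 0, 0, 0]; check y·C column-wise:
  col T0: 3·2 + 2·-3 = 0
  col T1: 3·0 + 0·-3 + 2·0 + 0·3 = 0
  col T2: 3·0 + 2·0 + 0·3 + 0·-2 = 0
  col T3: 3·0 + 0·3 + 2·0 + 0·-3 = 0
  col T4: 3·0 + 0·3 + 2·0 + 0·-3 = 0
  col T5: 3·0 + 0·-3 + 2·0 + 0·3 = 0

y = (P0:3, P1:0, P2:0, P3:2, P4:0, P5:0, P6:0)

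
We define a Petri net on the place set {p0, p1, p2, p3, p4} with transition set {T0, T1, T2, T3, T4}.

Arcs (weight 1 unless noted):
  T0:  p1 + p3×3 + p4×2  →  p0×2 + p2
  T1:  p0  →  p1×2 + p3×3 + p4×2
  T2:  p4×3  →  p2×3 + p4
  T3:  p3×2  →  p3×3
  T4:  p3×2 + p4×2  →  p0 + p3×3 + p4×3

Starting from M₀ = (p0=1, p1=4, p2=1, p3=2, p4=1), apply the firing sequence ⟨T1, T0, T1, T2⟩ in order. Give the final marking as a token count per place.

step 1: fire T1:  (p0=1, p1=4, p2=1, p3=2, p4=1) → (p0=0, p1=6, p2=1, p3=5, p4=3)
step 2: fire T0:  (p0=0, p1=6, p2=1, p3=5, p4=3) → (p0=2, p1=5, p2=2, p3=2, p4=1)
step 3: fire T1:  (p0=2, p1=5, p2=2, p3=2, p4=1) → (p0=1, p1=7, p2=2, p3=5, p4=3)
step 4: fire T2:  (p0=1, p1=7, p2=2, p3=5, p4=3) → (p0=1, p1=7, p2=5, p3=5, p4=1)

(p0=1, p1=7, p2=5, p3=5, p4=1)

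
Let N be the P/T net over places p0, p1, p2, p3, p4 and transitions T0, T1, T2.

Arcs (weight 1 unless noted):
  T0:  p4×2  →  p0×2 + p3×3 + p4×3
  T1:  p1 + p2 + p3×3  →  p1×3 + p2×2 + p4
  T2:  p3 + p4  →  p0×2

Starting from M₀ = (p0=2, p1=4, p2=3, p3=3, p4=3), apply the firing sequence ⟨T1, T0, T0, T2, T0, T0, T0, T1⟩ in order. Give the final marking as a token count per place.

step 1: fire T1:  (p0=2, p1=4, p2=3, p3=3, p4=3) → (p0=2, p1=6, p2=4, p3=0, p4=4)
step 2: fire T0:  (p0=2, p1=6, p2=4, p3=0, p4=4) → (p0=4, p1=6, p2=4, p3=3, p4=5)
step 3: fire T0:  (p0=4, p1=6, p2=4, p3=3, p4=5) → (p0=6, p1=6, p2=4, p3=6, p4=6)
step 4: fire T2:  (p0=6, p1=6, p2=4, p3=6, p4=6) → (p0=8, p1=6, p2=4, p3=5, p4=5)
step 5: fire T0:  (p0=8, p1=6, p2=4, p3=5, p4=5) → (p0=10, p1=6, p2=4, p3=8, p4=6)
step 6: fire T0:  (p0=10, p1=6, p2=4, p3=8, p4=6) → (p0=12, p1=6, p2=4, p3=11, p4=7)
step 7: fire T0:  (p0=12, p1=6, p2=4, p3=11, p4=7) → (p0=14, p1=6, p2=4, p3=14, p4=8)
step 8: fire T1:  (p0=14, p1=6, p2=4, p3=14, p4=8) → (p0=14, p1=8, p2=5, p3=11, p4=9)

(p0=14, p1=8, p2=5, p3=11, p4=9)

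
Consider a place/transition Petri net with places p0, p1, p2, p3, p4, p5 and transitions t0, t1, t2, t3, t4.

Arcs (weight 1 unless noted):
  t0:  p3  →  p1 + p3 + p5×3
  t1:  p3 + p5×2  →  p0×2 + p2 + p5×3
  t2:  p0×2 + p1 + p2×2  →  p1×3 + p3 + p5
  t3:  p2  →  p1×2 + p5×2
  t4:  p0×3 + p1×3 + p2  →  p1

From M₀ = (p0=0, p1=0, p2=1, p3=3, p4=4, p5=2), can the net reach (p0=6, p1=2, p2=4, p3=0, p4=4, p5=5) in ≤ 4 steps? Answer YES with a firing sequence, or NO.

depth 0: 1 marking
depth 1: 4 markings reached so far
depth 2: 9 markings reached so far
depth 3: 17 markings reached so far
depth 4: 27 markings reached so far
target is not among the 27 markings reachable within 4 steps

NO — not reachable within 4 firings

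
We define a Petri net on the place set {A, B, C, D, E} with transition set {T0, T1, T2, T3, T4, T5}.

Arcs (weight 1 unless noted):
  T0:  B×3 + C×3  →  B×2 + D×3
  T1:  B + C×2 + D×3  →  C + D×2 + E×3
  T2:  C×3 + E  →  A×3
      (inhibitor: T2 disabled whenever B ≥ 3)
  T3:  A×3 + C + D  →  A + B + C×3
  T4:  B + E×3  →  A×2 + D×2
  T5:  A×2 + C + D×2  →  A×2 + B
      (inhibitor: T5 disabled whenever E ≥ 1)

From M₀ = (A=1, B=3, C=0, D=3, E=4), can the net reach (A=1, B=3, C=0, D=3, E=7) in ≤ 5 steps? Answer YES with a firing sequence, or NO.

depth 0: 1 marking
depth 1: 2 markings reached so far
depth 2: 2 markings reached so far
(frontier empty at depth 2; search complete)
target is not among the 2 markings reachable within 5 steps

NO — not reachable within 5 firings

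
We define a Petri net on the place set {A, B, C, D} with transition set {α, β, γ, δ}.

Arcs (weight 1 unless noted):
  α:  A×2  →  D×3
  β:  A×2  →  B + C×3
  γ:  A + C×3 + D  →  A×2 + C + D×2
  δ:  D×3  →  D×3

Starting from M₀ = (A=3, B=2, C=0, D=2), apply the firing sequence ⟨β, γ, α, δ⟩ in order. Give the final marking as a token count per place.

(A=0, B=3, C=1, D=6)

step 1: fire β:  (A=3, B=2, C=0, D=2) → (A=1, B=3, C=3, D=2)
step 2: fire γ:  (A=1, B=3, C=3, D=2) → (A=2, B=3, C=1, D=3)
step 3: fire α:  (A=2, B=3, C=1, D=3) → (A=0, B=3, C=1, D=6)
step 4: fire δ:  (A=0, B=3, C=1, D=6) → (A=0, B=3, C=1, D=6)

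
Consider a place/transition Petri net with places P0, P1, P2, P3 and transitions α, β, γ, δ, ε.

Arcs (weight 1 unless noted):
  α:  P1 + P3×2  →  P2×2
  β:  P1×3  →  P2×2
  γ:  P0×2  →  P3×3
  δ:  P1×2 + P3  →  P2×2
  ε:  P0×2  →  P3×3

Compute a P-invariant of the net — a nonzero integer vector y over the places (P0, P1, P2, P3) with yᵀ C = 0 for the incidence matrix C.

y = (P0:3, P1:2, P2:3, P3:2)

Incidence matrix C (rows=places, cols=transitions):
        α    β    γ    δ    ε
   P0   0    0   -2    0   -2
   P1  -1   -3    0   -2    0
   P2   2    2    0    2    0
   P3  -2    0    3   -1    3

Candidate y = [3, 2, 3, 2]; check y·C column-wise:
  col α: 3·0 + 2·-1 + 3·2 + 2·-2 = 0
  col β: 3·0 + 2·-3 + 3·2 + 2·0 = 0
  col γ: 3·-2 + 2·0 + 3·0 + 2·3 = 0
  col δ: 3·0 + 2·-2 + 3·2 + 2·-1 = 0
  col ε: 3·-2 + 2·0 + 3·0 + 2·3 = 0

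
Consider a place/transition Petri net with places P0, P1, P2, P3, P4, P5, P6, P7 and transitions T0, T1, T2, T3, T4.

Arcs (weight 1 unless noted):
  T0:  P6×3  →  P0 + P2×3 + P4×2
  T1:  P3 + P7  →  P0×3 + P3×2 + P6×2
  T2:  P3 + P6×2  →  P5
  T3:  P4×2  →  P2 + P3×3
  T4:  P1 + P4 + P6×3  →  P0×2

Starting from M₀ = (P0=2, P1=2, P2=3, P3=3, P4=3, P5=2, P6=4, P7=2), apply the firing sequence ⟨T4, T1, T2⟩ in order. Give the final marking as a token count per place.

(P0=7, P1=1, P2=3, P3=3, P4=2, P5=3, P6=1, P7=1)

step 1: fire T4:  (P0=2, P1=2, P2=3, P3=3, P4=3, P5=2, P6=4, P7=2) → (P0=4, P1=1, P2=3, P3=3, P4=2, P5=2, P6=1, P7=2)
step 2: fire T1:  (P0=4, P1=1, P2=3, P3=3, P4=2, P5=2, P6=1, P7=2) → (P0=7, P1=1, P2=3, P3=4, P4=2, P5=2, P6=3, P7=1)
step 3: fire T2:  (P0=7, P1=1, P2=3, P3=4, P4=2, P5=2, P6=3, P7=1) → (P0=7, P1=1, P2=3, P3=3, P4=2, P5=3, P6=1, P7=1)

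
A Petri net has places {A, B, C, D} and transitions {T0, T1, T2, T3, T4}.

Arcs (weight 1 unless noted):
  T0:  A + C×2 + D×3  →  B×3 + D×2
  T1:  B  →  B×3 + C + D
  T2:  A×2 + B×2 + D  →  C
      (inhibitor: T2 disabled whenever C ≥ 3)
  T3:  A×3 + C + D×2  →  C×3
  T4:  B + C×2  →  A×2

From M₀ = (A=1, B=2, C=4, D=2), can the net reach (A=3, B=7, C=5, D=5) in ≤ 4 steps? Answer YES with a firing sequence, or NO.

step 1: fire T1:  (A=1, B=2, C=4, D=2) → (A=1, B=4, C=5, D=3)
step 2: fire T1:  (A=1, B=4, C=5, D=3) → (A=1, B=6, C=6, D=4)
step 3: fire T1:  (A=1, B=6, C=6, D=4) → (A=1, B=8, C=7, D=5)
step 4: fire T4:  (A=1, B=8, C=7, D=5) → (A=3, B=7, C=5, D=5)

YES — reachable via ⟨T1, T1, T1, T4⟩ (4 firings)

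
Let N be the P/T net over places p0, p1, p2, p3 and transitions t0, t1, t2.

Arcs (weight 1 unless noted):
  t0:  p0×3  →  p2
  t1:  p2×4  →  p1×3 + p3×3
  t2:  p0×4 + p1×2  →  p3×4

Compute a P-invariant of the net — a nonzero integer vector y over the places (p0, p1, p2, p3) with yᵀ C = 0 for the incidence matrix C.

y = (p0:1, p1:2, p2:3, p3:2)

Incidence matrix C (rows=places, cols=transitions):
       t0   t1   t2
   p0  -3    0   -4
   p1   0    3   -2
   p2   1   -4    0
   p3   0    3    4

Candidate y = [1, 2, 3, 2]; check y·C column-wise:
  col t0: 1·-3 + 2·0 + 3·1 + 2·0 = 0
  col t1: 1·0 + 2·3 + 3·-4 + 2·3 = 0
  col t2: 1·-4 + 2·-2 + 3·0 + 2·4 = 0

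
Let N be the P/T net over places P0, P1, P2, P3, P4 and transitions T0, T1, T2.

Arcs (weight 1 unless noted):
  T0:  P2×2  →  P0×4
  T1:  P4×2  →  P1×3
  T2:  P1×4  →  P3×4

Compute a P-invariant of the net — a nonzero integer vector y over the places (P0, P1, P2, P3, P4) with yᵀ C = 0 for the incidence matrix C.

y = (P0:1, P1:0, P2:2, P3:0, P4:0)

Incidence matrix C (rows=places, cols=transitions):
       T0   T1   T2
   P0   4    0    0
   P1   0    3   -4
   P2  -2    0    0
   P3   0    0    4
   P4   0   -2    0

Candidate y = [1, 0, 2, 0, 0]; check y·C column-wise:
  col T0: 1·4 + 2·-2 = 0
  col T1: 1·0 + 0·3 + 2·0 + 0·-2 = 0
  col T2: 1·0 + 0·-4 + 2·0 + 0·4 = 0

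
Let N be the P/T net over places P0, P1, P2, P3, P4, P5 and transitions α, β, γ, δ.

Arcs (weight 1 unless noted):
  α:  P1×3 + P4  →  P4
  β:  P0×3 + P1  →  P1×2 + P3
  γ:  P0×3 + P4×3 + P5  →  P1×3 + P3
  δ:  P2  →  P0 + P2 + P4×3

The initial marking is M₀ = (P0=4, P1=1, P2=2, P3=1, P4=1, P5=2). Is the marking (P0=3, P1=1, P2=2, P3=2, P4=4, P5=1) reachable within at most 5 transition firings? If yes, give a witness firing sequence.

YES — reachable via ⟨δ, γ, α, δ⟩ (4 firings)

step 1: fire δ:  (P0=4, P1=1, P2=2, P3=1, P4=1, P5=2) → (P0=5, P1=1, P2=2, P3=1, P4=4, P5=2)
step 2: fire γ:  (P0=5, P1=1, P2=2, P3=1, P4=4, P5=2) → (P0=2, P1=4, P2=2, P3=2, P4=1, P5=1)
step 3: fire α:  (P0=2, P1=4, P2=2, P3=2, P4=1, P5=1) → (P0=2, P1=1, P2=2, P3=2, P4=1, P5=1)
step 4: fire δ:  (P0=2, P1=1, P2=2, P3=2, P4=1, P5=1) → (P0=3, P1=1, P2=2, P3=2, P4=4, P5=1)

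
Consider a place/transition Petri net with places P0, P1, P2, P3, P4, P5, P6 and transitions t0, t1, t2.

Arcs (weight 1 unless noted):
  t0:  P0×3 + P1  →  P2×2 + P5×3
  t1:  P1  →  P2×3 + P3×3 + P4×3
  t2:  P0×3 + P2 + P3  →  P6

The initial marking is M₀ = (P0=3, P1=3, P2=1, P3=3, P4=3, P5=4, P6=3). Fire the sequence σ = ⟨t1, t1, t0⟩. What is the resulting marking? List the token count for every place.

(P0=0, P1=0, P2=9, P3=9, P4=9, P5=7, P6=3)

step 1: fire t1:  (P0=3, P1=3, P2=1, P3=3, P4=3, P5=4, P6=3) → (P0=3, P1=2, P2=4, P3=6, P4=6, P5=4, P6=3)
step 2: fire t1:  (P0=3, P1=2, P2=4, P3=6, P4=6, P5=4, P6=3) → (P0=3, P1=1, P2=7, P3=9, P4=9, P5=4, P6=3)
step 3: fire t0:  (P0=3, P1=1, P2=7, P3=9, P4=9, P5=4, P6=3) → (P0=0, P1=0, P2=9, P3=9, P4=9, P5=7, P6=3)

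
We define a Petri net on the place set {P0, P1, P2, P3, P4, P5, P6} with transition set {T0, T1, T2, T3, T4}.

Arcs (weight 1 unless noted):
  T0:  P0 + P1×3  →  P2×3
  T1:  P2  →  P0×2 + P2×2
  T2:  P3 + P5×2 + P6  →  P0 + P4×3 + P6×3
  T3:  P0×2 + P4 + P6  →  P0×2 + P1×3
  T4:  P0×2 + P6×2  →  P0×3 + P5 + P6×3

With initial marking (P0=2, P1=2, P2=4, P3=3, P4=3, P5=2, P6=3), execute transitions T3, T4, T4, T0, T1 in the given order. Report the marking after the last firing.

(P0=5, P1=2, P2=8, P3=3, P4=2, P5=4, P6=4)

step 1: fire T3:  (P0=2, P1=2, P2=4, P3=3, P4=3, P5=2, P6=3) → (P0=2, P1=5, P2=4, P3=3, P4=2, P5=2, P6=2)
step 2: fire T4:  (P0=2, P1=5, P2=4, P3=3, P4=2, P5=2, P6=2) → (P0=3, P1=5, P2=4, P3=3, P4=2, P5=3, P6=3)
step 3: fire T4:  (P0=3, P1=5, P2=4, P3=3, P4=2, P5=3, P6=3) → (P0=4, P1=5, P2=4, P3=3, P4=2, P5=4, P6=4)
step 4: fire T0:  (P0=4, P1=5, P2=4, P3=3, P4=2, P5=4, P6=4) → (P0=3, P1=2, P2=7, P3=3, P4=2, P5=4, P6=4)
step 5: fire T1:  (P0=3, P1=2, P2=7, P3=3, P4=2, P5=4, P6=4) → (P0=5, P1=2, P2=8, P3=3, P4=2, P5=4, P6=4)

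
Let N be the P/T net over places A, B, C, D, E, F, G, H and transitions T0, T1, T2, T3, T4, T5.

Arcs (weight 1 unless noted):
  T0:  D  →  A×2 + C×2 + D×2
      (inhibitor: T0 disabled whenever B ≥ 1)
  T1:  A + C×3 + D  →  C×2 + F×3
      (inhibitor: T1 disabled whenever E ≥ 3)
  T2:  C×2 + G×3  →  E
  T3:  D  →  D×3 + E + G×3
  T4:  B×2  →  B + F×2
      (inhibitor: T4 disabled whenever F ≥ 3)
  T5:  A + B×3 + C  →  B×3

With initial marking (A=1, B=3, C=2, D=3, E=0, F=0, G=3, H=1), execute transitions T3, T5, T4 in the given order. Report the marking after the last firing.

(A=0, B=2, C=1, D=5, E=1, F=2, G=6, H=1)

step 1: fire T3:  (A=1, B=3, C=2, D=3, E=0, F=0, G=3, H=1) → (A=1, B=3, C=2, D=5, E=1, F=0, G=6, H=1)
step 2: fire T5:  (A=1, B=3, C=2, D=5, E=1, F=0, G=6, H=1) → (A=0, B=3, C=1, D=5, E=1, F=0, G=6, H=1)
step 3: fire T4:  (A=0, B=3, C=1, D=5, E=1, F=0, G=6, H=1) → (A=0, B=2, C=1, D=5, E=1, F=2, G=6, H=1)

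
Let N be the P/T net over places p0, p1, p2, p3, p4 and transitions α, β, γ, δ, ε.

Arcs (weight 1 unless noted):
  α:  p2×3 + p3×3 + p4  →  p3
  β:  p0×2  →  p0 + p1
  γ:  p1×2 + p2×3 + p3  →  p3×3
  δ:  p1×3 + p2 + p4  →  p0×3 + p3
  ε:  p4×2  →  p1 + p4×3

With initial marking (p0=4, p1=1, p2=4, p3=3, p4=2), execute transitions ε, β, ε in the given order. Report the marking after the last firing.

(p0=3, p1=4, p2=4, p3=3, p4=4)

step 1: fire ε:  (p0=4, p1=1, p2=4, p3=3, p4=2) → (p0=4, p1=2, p2=4, p3=3, p4=3)
step 2: fire β:  (p0=4, p1=2, p2=4, p3=3, p4=3) → (p0=3, p1=3, p2=4, p3=3, p4=3)
step 3: fire ε:  (p0=3, p1=3, p2=4, p3=3, p4=3) → (p0=3, p1=4, p2=4, p3=3, p4=4)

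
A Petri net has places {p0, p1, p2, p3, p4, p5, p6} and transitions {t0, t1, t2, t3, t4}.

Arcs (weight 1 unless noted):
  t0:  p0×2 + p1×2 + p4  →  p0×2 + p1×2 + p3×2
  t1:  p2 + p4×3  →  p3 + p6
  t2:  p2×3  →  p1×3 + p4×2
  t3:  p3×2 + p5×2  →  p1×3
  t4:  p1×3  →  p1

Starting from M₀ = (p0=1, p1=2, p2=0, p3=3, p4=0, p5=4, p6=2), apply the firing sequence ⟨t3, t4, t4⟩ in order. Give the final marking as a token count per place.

step 1: fire t3:  (p0=1, p1=2, p2=0, p3=3, p4=0, p5=4, p6=2) → (p0=1, p1=5, p2=0, p3=1, p4=0, p5=2, p6=2)
step 2: fire t4:  (p0=1, p1=5, p2=0, p3=1, p4=0, p5=2, p6=2) → (p0=1, p1=3, p2=0, p3=1, p4=0, p5=2, p6=2)
step 3: fire t4:  (p0=1, p1=3, p2=0, p3=1, p4=0, p5=2, p6=2) → (p0=1, p1=1, p2=0, p3=1, p4=0, p5=2, p6=2)

(p0=1, p1=1, p2=0, p3=1, p4=0, p5=2, p6=2)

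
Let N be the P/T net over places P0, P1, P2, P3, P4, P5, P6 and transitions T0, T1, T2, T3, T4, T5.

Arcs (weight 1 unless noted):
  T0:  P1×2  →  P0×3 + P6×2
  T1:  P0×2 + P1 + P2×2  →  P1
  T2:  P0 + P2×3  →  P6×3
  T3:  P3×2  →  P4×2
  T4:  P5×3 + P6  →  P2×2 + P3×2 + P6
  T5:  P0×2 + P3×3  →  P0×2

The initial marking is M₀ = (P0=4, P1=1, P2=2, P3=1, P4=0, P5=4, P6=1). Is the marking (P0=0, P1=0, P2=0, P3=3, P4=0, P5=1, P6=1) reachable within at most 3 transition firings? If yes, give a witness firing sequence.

NO — not reachable within 3 firings

depth 0: 1 marking
depth 1: 3 markings reached so far
depth 2: 7 markings reached so far
depth 3: 12 markings reached so far
target is not among the 12 markings reachable within 3 steps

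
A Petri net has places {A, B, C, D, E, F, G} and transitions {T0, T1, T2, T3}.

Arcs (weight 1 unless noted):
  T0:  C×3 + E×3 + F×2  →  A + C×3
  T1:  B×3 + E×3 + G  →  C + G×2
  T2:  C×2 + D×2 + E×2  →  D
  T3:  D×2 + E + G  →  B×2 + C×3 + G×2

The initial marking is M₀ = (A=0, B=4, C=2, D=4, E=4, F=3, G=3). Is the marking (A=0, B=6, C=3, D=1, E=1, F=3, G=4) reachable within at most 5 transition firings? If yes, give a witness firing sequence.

step 1: fire T2:  (A=0, B=4, C=2, D=4, E=4, F=3, G=3) → (A=0, B=4, C=0, D=3, E=2, F=3, G=3)
step 2: fire T3:  (A=0, B=4, C=0, D=3, E=2, F=3, G=3) → (A=0, B=6, C=3, D=1, E=1, F=3, G=4)

YES — reachable via ⟨T2, T3⟩ (2 firings)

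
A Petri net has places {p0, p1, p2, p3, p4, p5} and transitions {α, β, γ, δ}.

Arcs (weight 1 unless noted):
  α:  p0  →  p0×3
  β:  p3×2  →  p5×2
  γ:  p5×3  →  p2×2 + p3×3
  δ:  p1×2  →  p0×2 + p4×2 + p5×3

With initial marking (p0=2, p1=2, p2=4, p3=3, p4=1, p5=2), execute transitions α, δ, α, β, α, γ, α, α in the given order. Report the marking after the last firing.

(p0=14, p1=0, p2=6, p3=4, p4=3, p5=4)

step 1: fire α:  (p0=2, p1=2, p2=4, p3=3, p4=1, p5=2) → (p0=4, p1=2, p2=4, p3=3, p4=1, p5=2)
step 2: fire δ:  (p0=4, p1=2, p2=4, p3=3, p4=1, p5=2) → (p0=6, p1=0, p2=4, p3=3, p4=3, p5=5)
step 3: fire α:  (p0=6, p1=0, p2=4, p3=3, p4=3, p5=5) → (p0=8, p1=0, p2=4, p3=3, p4=3, p5=5)
step 4: fire β:  (p0=8, p1=0, p2=4, p3=3, p4=3, p5=5) → (p0=8, p1=0, p2=4, p3=1, p4=3, p5=7)
step 5: fire α:  (p0=8, p1=0, p2=4, p3=1, p4=3, p5=7) → (p0=10, p1=0, p2=4, p3=1, p4=3, p5=7)
step 6: fire γ:  (p0=10, p1=0, p2=4, p3=1, p4=3, p5=7) → (p0=10, p1=0, p2=6, p3=4, p4=3, p5=4)
step 7: fire α:  (p0=10, p1=0, p2=6, p3=4, p4=3, p5=4) → (p0=12, p1=0, p2=6, p3=4, p4=3, p5=4)
step 8: fire α:  (p0=12, p1=0, p2=6, p3=4, p4=3, p5=4) → (p0=14, p1=0, p2=6, p3=4, p4=3, p5=4)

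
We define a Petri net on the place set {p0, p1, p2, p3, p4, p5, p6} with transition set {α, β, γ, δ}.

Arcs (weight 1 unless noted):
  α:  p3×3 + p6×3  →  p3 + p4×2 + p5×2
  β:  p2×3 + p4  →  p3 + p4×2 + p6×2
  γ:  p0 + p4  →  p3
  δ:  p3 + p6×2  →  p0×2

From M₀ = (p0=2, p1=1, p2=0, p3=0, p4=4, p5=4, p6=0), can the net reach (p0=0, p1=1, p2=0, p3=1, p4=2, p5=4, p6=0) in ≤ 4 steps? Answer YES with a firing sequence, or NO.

depth 0: 1 marking
depth 1: 2 markings reached so far
depth 2: 3 markings reached so far
depth 3: 3 markings reached so far
(frontier empty at depth 3; search complete)
target is not among the 3 markings reachable within 4 steps

NO — not reachable within 4 firings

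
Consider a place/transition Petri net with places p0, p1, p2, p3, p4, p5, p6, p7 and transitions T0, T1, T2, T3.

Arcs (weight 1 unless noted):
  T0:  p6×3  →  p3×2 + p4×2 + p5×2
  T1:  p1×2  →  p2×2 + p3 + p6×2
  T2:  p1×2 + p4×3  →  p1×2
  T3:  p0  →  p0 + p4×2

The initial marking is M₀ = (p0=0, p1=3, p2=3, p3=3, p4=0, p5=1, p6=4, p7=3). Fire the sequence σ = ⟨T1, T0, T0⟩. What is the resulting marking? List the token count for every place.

step 1: fire T1:  (p0=0, p1=3, p2=3, p3=3, p4=0, p5=1, p6=4, p7=3) → (p0=0, p1=1, p2=5, p3=4, p4=0, p5=1, p6=6, p7=3)
step 2: fire T0:  (p0=0, p1=1, p2=5, p3=4, p4=0, p5=1, p6=6, p7=3) → (p0=0, p1=1, p2=5, p3=6, p4=2, p5=3, p6=3, p7=3)
step 3: fire T0:  (p0=0, p1=1, p2=5, p3=6, p4=2, p5=3, p6=3, p7=3) → (p0=0, p1=1, p2=5, p3=8, p4=4, p5=5, p6=0, p7=3)

(p0=0, p1=1, p2=5, p3=8, p4=4, p5=5, p6=0, p7=3)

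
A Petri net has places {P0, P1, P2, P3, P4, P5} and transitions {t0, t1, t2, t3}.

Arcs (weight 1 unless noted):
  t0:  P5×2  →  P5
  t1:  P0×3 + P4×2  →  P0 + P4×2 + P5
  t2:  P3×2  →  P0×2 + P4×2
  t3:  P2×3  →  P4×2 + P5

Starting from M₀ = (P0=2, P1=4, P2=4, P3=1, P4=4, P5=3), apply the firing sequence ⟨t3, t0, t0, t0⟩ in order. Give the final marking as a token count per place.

step 1: fire t3:  (P0=2, P1=4, P2=4, P3=1, P4=4, P5=3) → (P0=2, P1=4, P2=1, P3=1, P4=6, P5=4)
step 2: fire t0:  (P0=2, P1=4, P2=1, P3=1, P4=6, P5=4) → (P0=2, P1=4, P2=1, P3=1, P4=6, P5=3)
step 3: fire t0:  (P0=2, P1=4, P2=1, P3=1, P4=6, P5=3) → (P0=2, P1=4, P2=1, P3=1, P4=6, P5=2)
step 4: fire t0:  (P0=2, P1=4, P2=1, P3=1, P4=6, P5=2) → (P0=2, P1=4, P2=1, P3=1, P4=6, P5=1)

(P0=2, P1=4, P2=1, P3=1, P4=6, P5=1)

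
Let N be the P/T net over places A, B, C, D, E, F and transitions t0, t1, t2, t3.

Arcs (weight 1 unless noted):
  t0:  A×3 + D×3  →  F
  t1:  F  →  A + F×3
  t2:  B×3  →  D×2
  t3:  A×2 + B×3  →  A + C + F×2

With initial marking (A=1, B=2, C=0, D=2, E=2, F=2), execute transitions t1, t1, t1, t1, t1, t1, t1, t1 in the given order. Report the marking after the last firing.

(A=9, B=2, C=0, D=2, E=2, F=18)

step 1: fire t1:  (A=1, B=2, C=0, D=2, E=2, F=2) → (A=2, B=2, C=0, D=2, E=2, F=4)
step 2: fire t1:  (A=2, B=2, C=0, D=2, E=2, F=4) → (A=3, B=2, C=0, D=2, E=2, F=6)
step 3: fire t1:  (A=3, B=2, C=0, D=2, E=2, F=6) → (A=4, B=2, C=0, D=2, E=2, F=8)
step 4: fire t1:  (A=4, B=2, C=0, D=2, E=2, F=8) → (A=5, B=2, C=0, D=2, E=2, F=10)
step 5: fire t1:  (A=5, B=2, C=0, D=2, E=2, F=10) → (A=6, B=2, C=0, D=2, E=2, F=12)
step 6: fire t1:  (A=6, B=2, C=0, D=2, E=2, F=12) → (A=7, B=2, C=0, D=2, E=2, F=14)
step 7: fire t1:  (A=7, B=2, C=0, D=2, E=2, F=14) → (A=8, B=2, C=0, D=2, E=2, F=16)
step 8: fire t1:  (A=8, B=2, C=0, D=2, E=2, F=16) → (A=9, B=2, C=0, D=2, E=2, F=18)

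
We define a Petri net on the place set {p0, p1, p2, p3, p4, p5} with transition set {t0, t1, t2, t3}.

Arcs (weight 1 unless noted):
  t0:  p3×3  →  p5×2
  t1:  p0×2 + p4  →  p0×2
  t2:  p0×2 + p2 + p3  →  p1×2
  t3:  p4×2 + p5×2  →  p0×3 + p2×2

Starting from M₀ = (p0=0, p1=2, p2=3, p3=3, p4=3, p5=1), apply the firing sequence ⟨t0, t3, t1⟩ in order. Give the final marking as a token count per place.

(p0=3, p1=2, p2=5, p3=0, p4=0, p5=1)

step 1: fire t0:  (p0=0, p1=2, p2=3, p3=3, p4=3, p5=1) → (p0=0, p1=2, p2=3, p3=0, p4=3, p5=3)
step 2: fire t3:  (p0=0, p1=2, p2=3, p3=0, p4=3, p5=3) → (p0=3, p1=2, p2=5, p3=0, p4=1, p5=1)
step 3: fire t1:  (p0=3, p1=2, p2=5, p3=0, p4=1, p5=1) → (p0=3, p1=2, p2=5, p3=0, p4=0, p5=1)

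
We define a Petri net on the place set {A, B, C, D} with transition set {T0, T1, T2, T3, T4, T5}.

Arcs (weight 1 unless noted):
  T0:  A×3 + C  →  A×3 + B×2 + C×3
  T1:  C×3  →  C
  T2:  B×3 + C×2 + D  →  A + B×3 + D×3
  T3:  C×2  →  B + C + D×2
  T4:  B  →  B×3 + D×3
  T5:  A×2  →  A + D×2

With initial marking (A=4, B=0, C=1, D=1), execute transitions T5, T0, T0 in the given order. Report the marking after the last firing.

step 1: fire T5:  (A=4, B=0, C=1, D=1) → (A=3, B=0, C=1, D=3)
step 2: fire T0:  (A=3, B=0, C=1, D=3) → (A=3, B=2, C=3, D=3)
step 3: fire T0:  (A=3, B=2, C=3, D=3) → (A=3, B=4, C=5, D=3)

(A=3, B=4, C=5, D=3)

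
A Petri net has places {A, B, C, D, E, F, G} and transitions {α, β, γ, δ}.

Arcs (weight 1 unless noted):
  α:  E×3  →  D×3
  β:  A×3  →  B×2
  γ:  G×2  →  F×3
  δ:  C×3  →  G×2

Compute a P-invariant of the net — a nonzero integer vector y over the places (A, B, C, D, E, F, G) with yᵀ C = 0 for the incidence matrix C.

Incidence matrix C (rows=places, cols=transitions):
        α    β    γ    δ
    A   0   -3    0    0
    B   0    2    0    0
    C   0    0    0   -3
    D   3    0    0    0
    E  -3    0    0    0
    F   0    0    3    0
    G   0    0   -2    2

Candidate y = [2, 3, 0, 0, 0, 0, 0]; check y·C column-wise:
  col α: 2·0 + 3·0 + 0·3 + 0·-3 = 0
  col β: 2·-3 + 3·2 = 0
  col γ: 2·0 + 3·0 + 0·3 + 0·-2 = 0
  col δ: 2·0 + 3·0 + 0·-3 + 0·2 = 0

y = (A:2, B:3, C:0, D:0, E:0, F:0, G:0)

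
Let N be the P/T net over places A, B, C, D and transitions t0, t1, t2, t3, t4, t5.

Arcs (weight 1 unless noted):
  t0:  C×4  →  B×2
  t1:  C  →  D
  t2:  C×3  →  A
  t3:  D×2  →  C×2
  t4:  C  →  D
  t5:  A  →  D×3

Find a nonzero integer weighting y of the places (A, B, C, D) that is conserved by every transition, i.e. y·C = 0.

y = (A:3, B:2, C:1, D:1)

Incidence matrix C (rows=places, cols=transitions):
       t0   t1   t2   t3   t4   t5
    A   0    0    1    0    0   -1
    B   2    0    0    0    0    0
    C  -4   -1   -3    2   -1    0
    D   0    1    0   -2    1    3

Candidate y = [3, 2, 1, 1]; check y·C column-wise:
  col t0: 3·0 + 2·2 + 1·-4 + 1·0 = 0
  col t1: 3·0 + 2·0 + 1·-1 + 1·1 = 0
  col t2: 3·1 + 2·0 + 1·-3 + 1·0 = 0
  col t3: 3·0 + 2·0 + 1·2 + 1·-2 = 0
  col t4: 3·0 + 2·0 + 1·-1 + 1·1 = 0
  col t5: 3·-1 + 2·0 + 1·0 + 1·3 = 0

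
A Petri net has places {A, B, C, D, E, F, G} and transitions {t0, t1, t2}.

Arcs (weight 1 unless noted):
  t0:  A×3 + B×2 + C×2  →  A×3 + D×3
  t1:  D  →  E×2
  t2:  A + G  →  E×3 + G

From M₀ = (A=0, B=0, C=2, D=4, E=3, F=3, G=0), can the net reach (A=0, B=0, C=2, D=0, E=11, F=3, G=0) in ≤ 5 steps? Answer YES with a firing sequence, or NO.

YES — reachable via ⟨t1, t1, t1, t1⟩ (4 firings)

step 1: fire t1:  (A=0, B=0, C=2, D=4, E=3, F=3, G=0) → (A=0, B=0, C=2, D=3, E=5, F=3, G=0)
step 2: fire t1:  (A=0, B=0, C=2, D=3, E=5, F=3, G=0) → (A=0, B=0, C=2, D=2, E=7, F=3, G=0)
step 3: fire t1:  (A=0, B=0, C=2, D=2, E=7, F=3, G=0) → (A=0, B=0, C=2, D=1, E=9, F=3, G=0)
step 4: fire t1:  (A=0, B=0, C=2, D=1, E=9, F=3, G=0) → (A=0, B=0, C=2, D=0, E=11, F=3, G=0)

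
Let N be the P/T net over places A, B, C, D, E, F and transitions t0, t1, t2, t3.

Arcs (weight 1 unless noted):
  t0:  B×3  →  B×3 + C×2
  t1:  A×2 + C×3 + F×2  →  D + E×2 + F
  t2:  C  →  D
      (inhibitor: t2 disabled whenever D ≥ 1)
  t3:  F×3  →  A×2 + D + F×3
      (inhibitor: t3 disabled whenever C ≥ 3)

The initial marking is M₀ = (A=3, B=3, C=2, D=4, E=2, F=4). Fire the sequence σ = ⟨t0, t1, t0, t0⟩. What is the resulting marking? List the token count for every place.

step 1: fire t0:  (A=3, B=3, C=2, D=4, E=2, F=4) → (A=3, B=3, C=4, D=4, E=2, F=4)
step 2: fire t1:  (A=3, B=3, C=4, D=4, E=2, F=4) → (A=1, B=3, C=1, D=5, E=4, F=3)
step 3: fire t0:  (A=1, B=3, C=1, D=5, E=4, F=3) → (A=1, B=3, C=3, D=5, E=4, F=3)
step 4: fire t0:  (A=1, B=3, C=3, D=5, E=4, F=3) → (A=1, B=3, C=5, D=5, E=4, F=3)

(A=1, B=3, C=5, D=5, E=4, F=3)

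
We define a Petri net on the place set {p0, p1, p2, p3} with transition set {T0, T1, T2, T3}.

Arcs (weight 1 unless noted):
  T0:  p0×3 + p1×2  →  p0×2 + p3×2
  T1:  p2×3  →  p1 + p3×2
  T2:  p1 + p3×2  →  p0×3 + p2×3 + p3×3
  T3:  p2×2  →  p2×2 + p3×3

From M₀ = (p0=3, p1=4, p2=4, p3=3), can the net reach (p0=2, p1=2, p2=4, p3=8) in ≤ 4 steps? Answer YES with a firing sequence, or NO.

step 1: fire T0:  (p0=3, p1=4, p2=4, p3=3) → (p0=2, p1=2, p2=4, p3=5)
step 2: fire T3:  (p0=2, p1=2, p2=4, p3=5) → (p0=2, p1=2, p2=4, p3=8)

YES — reachable via ⟨T0, T3⟩ (2 firings)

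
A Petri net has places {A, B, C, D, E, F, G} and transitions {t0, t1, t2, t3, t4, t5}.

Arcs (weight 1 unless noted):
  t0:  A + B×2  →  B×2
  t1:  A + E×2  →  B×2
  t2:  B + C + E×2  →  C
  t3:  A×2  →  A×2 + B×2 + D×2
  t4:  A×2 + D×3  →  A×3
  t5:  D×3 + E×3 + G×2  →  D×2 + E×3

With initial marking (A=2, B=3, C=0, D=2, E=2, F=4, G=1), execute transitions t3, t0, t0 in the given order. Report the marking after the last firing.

(A=0, B=5, C=0, D=4, E=2, F=4, G=1)

step 1: fire t3:  (A=2, B=3, C=0, D=2, E=2, F=4, G=1) → (A=2, B=5, C=0, D=4, E=2, F=4, G=1)
step 2: fire t0:  (A=2, B=5, C=0, D=4, E=2, F=4, G=1) → (A=1, B=5, C=0, D=4, E=2, F=4, G=1)
step 3: fire t0:  (A=1, B=5, C=0, D=4, E=2, F=4, G=1) → (A=0, B=5, C=0, D=4, E=2, F=4, G=1)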